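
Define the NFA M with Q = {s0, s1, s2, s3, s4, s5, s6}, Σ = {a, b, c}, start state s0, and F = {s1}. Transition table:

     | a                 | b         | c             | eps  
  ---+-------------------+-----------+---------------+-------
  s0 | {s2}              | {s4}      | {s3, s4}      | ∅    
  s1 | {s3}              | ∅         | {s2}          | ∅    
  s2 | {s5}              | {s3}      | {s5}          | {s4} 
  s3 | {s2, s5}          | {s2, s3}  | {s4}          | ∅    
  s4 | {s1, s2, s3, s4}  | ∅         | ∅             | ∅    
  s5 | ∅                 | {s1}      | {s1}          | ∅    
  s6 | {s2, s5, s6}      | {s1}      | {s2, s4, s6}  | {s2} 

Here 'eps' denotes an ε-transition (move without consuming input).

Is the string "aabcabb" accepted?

No

Start in {s0}.
Read 'a': {s0} → {s2, s4}.
Read 'a': {s2, s4} → {s1, s2, s3, s4, s5}.
Read 'b': {s1, s2, s3, s4, s5} → {s1, s2, s3, s4}.
Read 'c': {s1, s2, s3, s4} → {s2, s4, s5}.
Read 'a': {s2, s4, s5} → {s1, s2, s3, s4, s5}.
Read 'b': {s1, s2, s3, s4, s5} → {s1, s2, s3, s4}.
Read 'b': {s1, s2, s3, s4} → {s2, s3, s4}.
The final set {s2, s3, s4} contains no accepting state.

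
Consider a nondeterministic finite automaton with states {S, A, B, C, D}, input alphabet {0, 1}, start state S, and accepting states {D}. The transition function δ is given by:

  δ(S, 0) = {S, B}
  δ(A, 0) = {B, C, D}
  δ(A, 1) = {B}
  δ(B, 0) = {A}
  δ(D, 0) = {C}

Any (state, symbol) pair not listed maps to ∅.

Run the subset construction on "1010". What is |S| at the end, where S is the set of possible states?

0

Start in {S}.
Read '1': {S} → ∅.
The set is empty and remains empty for the remaining 3 symbols.
That set has 0 states.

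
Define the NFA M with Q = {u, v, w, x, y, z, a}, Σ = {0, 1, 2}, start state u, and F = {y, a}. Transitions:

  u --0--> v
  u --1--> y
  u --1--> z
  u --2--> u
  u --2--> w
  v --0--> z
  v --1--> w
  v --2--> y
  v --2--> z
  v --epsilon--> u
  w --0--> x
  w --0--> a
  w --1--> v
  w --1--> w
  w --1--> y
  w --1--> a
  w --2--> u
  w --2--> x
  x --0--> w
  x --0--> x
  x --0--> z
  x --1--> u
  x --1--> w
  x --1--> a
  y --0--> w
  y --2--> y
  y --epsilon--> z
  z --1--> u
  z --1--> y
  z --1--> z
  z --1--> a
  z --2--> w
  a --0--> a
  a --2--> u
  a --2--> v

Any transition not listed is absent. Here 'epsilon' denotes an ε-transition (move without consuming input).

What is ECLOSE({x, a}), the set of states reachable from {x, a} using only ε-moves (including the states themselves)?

{x, a}

Begin with {x, a}.
No ε-moves leave this set, so the closure equals the set itself.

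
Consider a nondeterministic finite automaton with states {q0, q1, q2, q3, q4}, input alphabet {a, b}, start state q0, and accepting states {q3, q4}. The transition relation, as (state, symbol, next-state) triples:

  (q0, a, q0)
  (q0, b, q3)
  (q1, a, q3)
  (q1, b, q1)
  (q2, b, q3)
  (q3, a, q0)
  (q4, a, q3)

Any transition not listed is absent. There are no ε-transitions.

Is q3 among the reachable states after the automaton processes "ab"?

Start in {q0}.
Read 'a': q0→{q0}; now {q0}.
Read 'b': q0→{q3}; now {q3}.
State q3 is in {q3}.

Yes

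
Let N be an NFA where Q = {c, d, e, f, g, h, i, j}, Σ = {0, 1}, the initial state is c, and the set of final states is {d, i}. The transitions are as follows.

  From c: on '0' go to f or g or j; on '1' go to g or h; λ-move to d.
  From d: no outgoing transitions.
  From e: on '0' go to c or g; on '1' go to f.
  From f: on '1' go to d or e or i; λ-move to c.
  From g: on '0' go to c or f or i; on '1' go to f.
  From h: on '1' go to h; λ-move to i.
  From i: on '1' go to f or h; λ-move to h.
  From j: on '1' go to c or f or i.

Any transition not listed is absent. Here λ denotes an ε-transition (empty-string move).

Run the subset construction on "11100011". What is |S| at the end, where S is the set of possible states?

7

Start: ε-closure({c}) = {c, d}.
Read '1': c→{g, h}, d→∅; union {g, h}; ε-closure = {g, h, i}.
Read '1': g→{f}, h→{h}, i→{f, h}; union {f, h}; ε-closure = {c, d, f, h, i}.
Read '1': c→{g, h}, d→∅, f→{d, e, i}, h→{h}, i→{f, h}; union {d, e, f, g, h, i}; ε-closure = {c, d, e, f, g, h, i}.
Read '0': c→{f, g, j}, d→∅, e→{c, g}, f→∅, g→{c, f, i}, h→∅, i→∅; union {c, f, g, i, j}; ε-closure = {c, d, f, g, h, i, j}.
Read '0': c→{f, g, j}, d→∅, f→∅, g→{c, f, i}, h→∅, i→∅, j→∅; union {c, f, g, i, j}; ε-closure = {c, d, f, g, h, i, j}.
Read '0': c→{f, g, j}, d→∅, f→∅, g→{c, f, i}, h→∅, i→∅, j→∅; union {c, f, g, i, j}; ε-closure = {c, d, f, g, h, i, j}.
Read '1': c→{g, h}, d→∅, f→{d, e, i}, g→{f}, h→{h}, i→{f, h}, j→{c, f, i}; now {c, d, e, f, g, h, i}.
Read '1': c→{g, h}, d→∅, e→{f}, f→{d, e, i}, g→{f}, h→{h}, i→{f, h}; union {d, e, f, g, h, i}; ε-closure = {c, d, e, f, g, h, i}.
That set has 7 states.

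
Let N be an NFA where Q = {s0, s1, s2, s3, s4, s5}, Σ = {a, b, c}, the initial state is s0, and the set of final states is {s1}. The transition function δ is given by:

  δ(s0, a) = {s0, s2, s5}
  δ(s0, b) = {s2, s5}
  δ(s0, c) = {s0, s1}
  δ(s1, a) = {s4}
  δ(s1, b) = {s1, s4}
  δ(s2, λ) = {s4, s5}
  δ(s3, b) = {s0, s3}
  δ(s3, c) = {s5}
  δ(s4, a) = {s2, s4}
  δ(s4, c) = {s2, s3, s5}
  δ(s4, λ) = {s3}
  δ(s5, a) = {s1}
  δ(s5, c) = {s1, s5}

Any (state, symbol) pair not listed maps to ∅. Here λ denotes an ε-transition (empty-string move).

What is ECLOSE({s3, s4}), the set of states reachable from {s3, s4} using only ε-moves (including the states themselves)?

Begin with {s3, s4}.
No ε-moves leave this set, so the closure equals the set itself.

{s3, s4}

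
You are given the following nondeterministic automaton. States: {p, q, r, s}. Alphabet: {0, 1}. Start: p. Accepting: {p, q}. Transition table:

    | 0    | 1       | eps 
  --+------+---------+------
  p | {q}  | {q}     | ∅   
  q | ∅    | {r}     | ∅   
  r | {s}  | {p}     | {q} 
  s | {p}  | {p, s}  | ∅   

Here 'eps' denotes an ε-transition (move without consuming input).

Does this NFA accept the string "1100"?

Yes

Start in {p}.
Read '1': p→{q}; now {q}.
Read '1': q→{r}; union {r}; ε-closure = {q, r}.
Read '0': q→∅, r→{s}; now {s}.
Read '0': s→{p}; now {p}.
The final set {p} contains the accepting state p.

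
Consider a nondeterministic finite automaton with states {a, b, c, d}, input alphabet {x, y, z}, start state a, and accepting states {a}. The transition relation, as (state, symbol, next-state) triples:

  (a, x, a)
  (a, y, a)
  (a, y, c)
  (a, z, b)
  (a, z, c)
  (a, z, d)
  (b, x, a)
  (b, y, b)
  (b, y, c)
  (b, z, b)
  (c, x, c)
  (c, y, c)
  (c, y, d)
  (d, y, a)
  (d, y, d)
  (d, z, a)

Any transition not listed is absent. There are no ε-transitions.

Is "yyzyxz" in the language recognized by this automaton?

Start in {a}.
Read 'y': {a} → {a, c}.
Read 'y': {a, c} → {a, c, d}.
Read 'z': {a, c, d} → {a, b, c, d}.
Read 'y': {a, b, c, d} → {a, b, c, d}.
Read 'x': {a, b, c, d} → {a, c}.
Read 'z': {a, c} → {b, c, d}.
The final set {b, c, d} contains no accepting state.

No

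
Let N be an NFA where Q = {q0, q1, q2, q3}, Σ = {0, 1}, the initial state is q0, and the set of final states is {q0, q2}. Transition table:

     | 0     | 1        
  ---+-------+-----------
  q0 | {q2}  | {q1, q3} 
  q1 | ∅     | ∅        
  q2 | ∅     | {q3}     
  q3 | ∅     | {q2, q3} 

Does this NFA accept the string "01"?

No

Start in {q0}.
Read '0': q0→{q2}; now {q2}.
Read '1': q2→{q3}; now {q3}.
The final set {q3} contains no accepting state.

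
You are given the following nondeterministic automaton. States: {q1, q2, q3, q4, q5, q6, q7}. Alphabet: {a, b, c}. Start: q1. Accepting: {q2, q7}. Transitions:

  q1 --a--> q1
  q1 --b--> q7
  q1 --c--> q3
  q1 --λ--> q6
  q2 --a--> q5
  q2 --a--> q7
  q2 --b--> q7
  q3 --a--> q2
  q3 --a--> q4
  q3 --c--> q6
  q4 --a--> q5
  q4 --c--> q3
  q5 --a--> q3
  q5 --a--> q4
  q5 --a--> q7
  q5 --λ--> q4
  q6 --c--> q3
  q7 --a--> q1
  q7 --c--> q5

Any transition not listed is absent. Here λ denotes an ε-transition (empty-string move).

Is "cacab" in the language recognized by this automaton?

Yes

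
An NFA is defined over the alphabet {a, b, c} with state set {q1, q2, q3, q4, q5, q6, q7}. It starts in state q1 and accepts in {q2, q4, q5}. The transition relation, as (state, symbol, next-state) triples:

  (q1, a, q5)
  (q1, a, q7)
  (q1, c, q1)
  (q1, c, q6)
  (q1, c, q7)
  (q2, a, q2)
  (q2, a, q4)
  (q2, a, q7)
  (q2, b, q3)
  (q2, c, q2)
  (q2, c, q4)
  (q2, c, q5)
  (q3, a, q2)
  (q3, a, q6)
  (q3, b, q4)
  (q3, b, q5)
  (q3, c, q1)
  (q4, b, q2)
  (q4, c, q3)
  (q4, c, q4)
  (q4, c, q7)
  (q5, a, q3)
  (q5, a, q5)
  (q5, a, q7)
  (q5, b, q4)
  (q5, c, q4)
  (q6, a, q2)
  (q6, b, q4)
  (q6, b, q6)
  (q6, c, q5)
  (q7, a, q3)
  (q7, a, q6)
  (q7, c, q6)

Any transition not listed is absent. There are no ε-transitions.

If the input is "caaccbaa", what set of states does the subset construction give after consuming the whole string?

{q2, q3, q4, q5, q6, q7}

Start in {q1}.
Read 'c': q1→{q1, q6, q7}; now {q1, q6, q7}.
Read 'a': q1→{q5, q7}, q6→{q2}, q7→{q3, q6}; now {q2, q3, q5, q6, q7}.
Read 'a': q2→{q2, q4, q7}, q3→{q2, q6}, q5→{q3, q5, q7}, q6→{q2}, q7→{q3, q6}; now {q2, q3, q4, q5, q6, q7}.
Read 'c': q2→{q2, q4, q5}, q3→{q1}, q4→{q3, q4, q7}, q5→{q4}, q6→{q5}, q7→{q6}; now {q1, q2, q3, q4, q5, q6, q7}.
Read 'c': q1→{q1, q6, q7}, q2→{q2, q4, q5}, q3→{q1}, q4→{q3, q4, q7}, q5→{q4}, q6→{q5}, q7→{q6}; now {q1, q2, q3, q4, q5, q6, q7}.
Read 'b': q1→∅, q2→{q3}, q3→{q4, q5}, q4→{q2}, q5→{q4}, q6→{q4, q6}, q7→∅; now {q2, q3, q4, q5, q6}.
Read 'a': q2→{q2, q4, q7}, q3→{q2, q6}, q4→∅, q5→{q3, q5, q7}, q6→{q2}; now {q2, q3, q4, q5, q6, q7}.
Read 'a': q2→{q2, q4, q7}, q3→{q2, q6}, q4→∅, q5→{q3, q5, q7}, q6→{q2}, q7→{q3, q6}; now {q2, q3, q4, q5, q6, q7}.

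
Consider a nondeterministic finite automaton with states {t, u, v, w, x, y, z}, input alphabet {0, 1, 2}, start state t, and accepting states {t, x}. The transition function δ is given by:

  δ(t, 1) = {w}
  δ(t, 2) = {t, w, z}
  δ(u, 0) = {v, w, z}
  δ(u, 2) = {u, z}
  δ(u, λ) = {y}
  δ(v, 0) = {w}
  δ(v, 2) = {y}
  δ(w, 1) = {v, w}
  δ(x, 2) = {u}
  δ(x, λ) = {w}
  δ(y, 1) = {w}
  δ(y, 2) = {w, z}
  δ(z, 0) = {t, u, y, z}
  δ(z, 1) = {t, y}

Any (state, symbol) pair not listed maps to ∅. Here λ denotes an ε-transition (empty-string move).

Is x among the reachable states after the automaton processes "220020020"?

Start in {t}.
Read '2': {t} → {t, w, z}.
Read '2': {t, w, z} → {t, w, z}.
Read '0': {t, w, z} → {t, u, y, z}.
Read '0': {t, u, y, z} → {t, u, v, w, y, z}.
Read '2': {t, u, v, w, y, z} → {t, u, w, y, z}.
Read '0': {t, u, w, y, z} → {t, u, v, w, y, z}.
Read '0': {t, u, v, w, y, z} → {t, u, v, w, y, z}.
Read '2': {t, u, v, w, y, z} → {t, u, w, y, z}.
Read '0': {t, u, w, y, z} → {t, u, v, w, y, z}.
State x is not in {t, u, v, w, y, z}.

No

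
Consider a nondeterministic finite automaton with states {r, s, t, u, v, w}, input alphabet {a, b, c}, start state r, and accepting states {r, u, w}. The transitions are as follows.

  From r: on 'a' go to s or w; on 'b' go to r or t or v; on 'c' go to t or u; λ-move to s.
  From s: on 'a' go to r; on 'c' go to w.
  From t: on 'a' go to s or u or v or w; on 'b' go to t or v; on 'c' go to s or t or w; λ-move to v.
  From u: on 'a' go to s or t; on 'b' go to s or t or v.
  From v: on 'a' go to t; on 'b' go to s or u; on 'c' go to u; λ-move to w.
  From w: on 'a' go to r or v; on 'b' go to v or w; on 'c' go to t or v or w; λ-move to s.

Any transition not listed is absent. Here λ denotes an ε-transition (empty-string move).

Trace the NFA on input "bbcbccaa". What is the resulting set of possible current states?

{r, s, t, u, v, w}

Start: ε-closure({r}) = {r, s}.
Read 'b': r→{r, t, v}, s→∅; union {r, t, v}; ε-closure = {r, s, t, v, w}.
Read 'b': r→{r, t, v}, s→∅, t→{t, v}, v→{s, u}, w→{v, w}; now {r, s, t, u, v, w}.
Read 'c': r→{t, u}, s→{w}, t→{s, t, w}, u→∅, v→{u}, w→{t, v, w}; now {s, t, u, v, w}.
Read 'b': s→∅, t→{t, v}, u→{s, t, v}, v→{s, u}, w→{v, w}; now {s, t, u, v, w}.
Read 'c': s→{w}, t→{s, t, w}, u→∅, v→{u}, w→{t, v, w}; now {s, t, u, v, w}.
Read 'c': s→{w}, t→{s, t, w}, u→∅, v→{u}, w→{t, v, w}; now {s, t, u, v, w}.
Read 'a': s→{r}, t→{s, u, v, w}, u→{s, t}, v→{t}, w→{r, v}; now {r, s, t, u, v, w}.
Read 'a': r→{s, w}, s→{r}, t→{s, u, v, w}, u→{s, t}, v→{t}, w→{r, v}; now {r, s, t, u, v, w}.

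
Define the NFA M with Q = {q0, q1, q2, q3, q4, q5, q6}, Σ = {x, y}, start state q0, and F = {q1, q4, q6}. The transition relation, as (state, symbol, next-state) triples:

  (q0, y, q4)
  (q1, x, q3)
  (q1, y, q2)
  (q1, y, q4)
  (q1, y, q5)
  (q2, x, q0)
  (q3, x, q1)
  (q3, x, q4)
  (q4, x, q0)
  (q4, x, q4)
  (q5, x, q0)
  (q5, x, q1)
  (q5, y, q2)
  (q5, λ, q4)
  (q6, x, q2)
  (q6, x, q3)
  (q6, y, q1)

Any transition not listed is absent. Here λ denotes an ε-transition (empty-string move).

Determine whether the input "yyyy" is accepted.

No

Start in {q0}.
Read 'y': q0→{q4}; now {q4}.
Read 'y': q4→∅; now ∅.
The set is empty and remains empty for the remaining 2 symbols.
The final set ∅ contains no accepting state.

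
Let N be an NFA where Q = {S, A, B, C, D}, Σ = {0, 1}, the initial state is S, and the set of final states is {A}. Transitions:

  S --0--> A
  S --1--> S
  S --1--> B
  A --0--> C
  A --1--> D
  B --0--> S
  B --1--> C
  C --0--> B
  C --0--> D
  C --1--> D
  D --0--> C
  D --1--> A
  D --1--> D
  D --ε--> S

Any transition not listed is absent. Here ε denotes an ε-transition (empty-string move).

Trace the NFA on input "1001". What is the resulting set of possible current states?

{S, D}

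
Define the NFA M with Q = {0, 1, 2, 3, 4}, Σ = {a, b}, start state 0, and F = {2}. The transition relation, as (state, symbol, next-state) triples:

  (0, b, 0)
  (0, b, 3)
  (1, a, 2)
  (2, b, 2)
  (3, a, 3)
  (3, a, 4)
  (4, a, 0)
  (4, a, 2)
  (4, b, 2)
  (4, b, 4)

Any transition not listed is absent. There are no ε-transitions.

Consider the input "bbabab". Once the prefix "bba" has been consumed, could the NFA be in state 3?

Start in {0}.
Read 'b': 0→{0, 3}; now {0, 3}.
Read 'b': 0→{0, 3}, 3→∅; now {0, 3}.
Read 'a': 0→∅, 3→{3, 4}; now {3, 4}.
State 3 is in {3, 4}.

Yes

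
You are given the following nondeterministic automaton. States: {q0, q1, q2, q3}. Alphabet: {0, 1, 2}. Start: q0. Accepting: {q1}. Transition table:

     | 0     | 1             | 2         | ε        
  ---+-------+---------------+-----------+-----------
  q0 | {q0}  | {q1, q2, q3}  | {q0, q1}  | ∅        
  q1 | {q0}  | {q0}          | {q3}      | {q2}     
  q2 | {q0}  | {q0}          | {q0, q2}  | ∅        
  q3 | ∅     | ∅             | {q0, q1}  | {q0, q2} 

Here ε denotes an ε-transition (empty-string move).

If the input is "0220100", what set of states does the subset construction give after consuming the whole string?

Start in {q0}.
Read '0': {q0} → {q0}.
Read '2': {q0} → {q0, q1, q2}.
Read '2': {q0, q1, q2} → {q0, q1, q2, q3}.
Read '0': {q0, q1, q2, q3} → {q0}.
Read '1': {q0} → {q0, q1, q2, q3}.
Read '0': {q0, q1, q2, q3} → {q0}.
Read '0': {q0} → {q0}.

{q0}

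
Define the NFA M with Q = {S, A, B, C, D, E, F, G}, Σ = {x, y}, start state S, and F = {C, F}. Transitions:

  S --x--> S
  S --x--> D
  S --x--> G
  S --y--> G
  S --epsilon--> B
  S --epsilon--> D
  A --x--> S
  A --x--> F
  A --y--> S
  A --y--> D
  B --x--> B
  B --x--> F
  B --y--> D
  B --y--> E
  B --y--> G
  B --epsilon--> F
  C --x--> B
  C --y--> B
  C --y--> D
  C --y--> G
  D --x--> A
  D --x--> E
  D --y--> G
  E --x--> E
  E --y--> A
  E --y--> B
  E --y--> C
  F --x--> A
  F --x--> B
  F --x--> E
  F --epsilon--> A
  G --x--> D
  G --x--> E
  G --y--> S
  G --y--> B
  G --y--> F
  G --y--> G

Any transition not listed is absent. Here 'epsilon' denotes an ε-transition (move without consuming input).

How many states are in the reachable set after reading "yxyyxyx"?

7

Start: ε-closure({S}) = {S, A, B, D, F}.
Read 'y': S→{G}, A→{S, D}, B→{D, E, G}, D→{G}, F→∅; union {S, D, E, G}; ε-closure = {S, A, B, D, E, F, G}.
Read 'x': S→{S, D, G}, A→{S, F}, B→{B, F}, D→{A, E}, E→{E}, F→{A, B, E}, G→{D, E}; now {S, A, B, D, E, F, G}.
Read 'y': S→{G}, A→{S, D}, B→{D, E, G}, D→{G}, E→{A, B, C}, F→∅, G→{S, B, F, G}; now {S, A, B, C, D, E, F, G}.
Read 'y': S→{G}, A→{S, D}, B→{D, E, G}, C→{B, D, G}, D→{G}, E→{A, B, C}, F→∅, G→{S, B, F, G}; now {S, A, B, C, D, E, F, G}.
Read 'x': S→{S, D, G}, A→{S, F}, B→{B, F}, C→{B}, D→{A, E}, E→{E}, F→{A, B, E}, G→{D, E}; now {S, A, B, D, E, F, G}.
Read 'y': S→{G}, A→{S, D}, B→{D, E, G}, D→{G}, E→{A, B, C}, F→∅, G→{S, B, F, G}; now {S, A, B, C, D, E, F, G}.
Read 'x': S→{S, D, G}, A→{S, F}, B→{B, F}, C→{B}, D→{A, E}, E→{E}, F→{A, B, E}, G→{D, E}; now {S, A, B, D, E, F, G}.
That set has 7 states.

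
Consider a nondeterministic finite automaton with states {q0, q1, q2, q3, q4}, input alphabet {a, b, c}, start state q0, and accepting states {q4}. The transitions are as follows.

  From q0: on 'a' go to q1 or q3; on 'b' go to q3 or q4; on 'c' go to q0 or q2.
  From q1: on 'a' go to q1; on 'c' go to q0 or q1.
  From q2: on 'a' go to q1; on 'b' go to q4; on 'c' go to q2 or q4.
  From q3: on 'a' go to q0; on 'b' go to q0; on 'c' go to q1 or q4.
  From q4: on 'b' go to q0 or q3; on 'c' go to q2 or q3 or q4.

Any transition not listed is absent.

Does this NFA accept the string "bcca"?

No

Start in {q0}.
Read 'b': q0→{q3, q4}; now {q3, q4}.
Read 'c': q3→{q1, q4}, q4→{q2, q3, q4}; now {q1, q2, q3, q4}.
Read 'c': q1→{q0, q1}, q2→{q2, q4}, q3→{q1, q4}, q4→{q2, q3, q4}; now {q0, q1, q2, q3, q4}.
Read 'a': q0→{q1, q3}, q1→{q1}, q2→{q1}, q3→{q0}, q4→∅; now {q0, q1, q3}.
The final set {q0, q1, q3} contains no accepting state.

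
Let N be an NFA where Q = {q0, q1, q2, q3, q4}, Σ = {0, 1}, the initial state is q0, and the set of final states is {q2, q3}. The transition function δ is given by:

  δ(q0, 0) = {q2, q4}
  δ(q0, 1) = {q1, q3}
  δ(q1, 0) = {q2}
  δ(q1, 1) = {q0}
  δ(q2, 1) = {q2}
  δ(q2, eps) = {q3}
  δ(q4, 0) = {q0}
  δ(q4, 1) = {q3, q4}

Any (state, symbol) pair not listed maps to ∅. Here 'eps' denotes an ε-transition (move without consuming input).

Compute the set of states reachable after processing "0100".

Start in {q0}.
Read '0': q0→{q2, q4}; union {q2, q4}; ε-closure = {q2, q3, q4}.
Read '1': q2→{q2}, q3→∅, q4→{q3, q4}; now {q2, q3, q4}.
Read '0': q2→∅, q3→∅, q4→{q0}; now {q0}.
Read '0': q0→{q2, q4}; union {q2, q4}; ε-closure = {q2, q3, q4}.

{q2, q3, q4}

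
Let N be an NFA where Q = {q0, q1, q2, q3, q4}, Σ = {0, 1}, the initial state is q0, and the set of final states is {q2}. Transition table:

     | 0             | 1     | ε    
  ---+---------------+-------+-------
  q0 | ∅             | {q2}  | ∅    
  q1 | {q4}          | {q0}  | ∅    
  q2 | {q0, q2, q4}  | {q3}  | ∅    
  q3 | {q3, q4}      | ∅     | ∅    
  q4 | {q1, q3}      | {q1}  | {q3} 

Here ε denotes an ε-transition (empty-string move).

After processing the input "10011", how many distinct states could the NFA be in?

Start in {q0}.
Read '1': q0→{q2}; now {q2}.
Read '0': q2→{q0, q2, q4}; union {q0, q2, q4}; ε-closure = {q0, q2, q3, q4}.
Read '0': q0→∅, q2→{q0, q2, q4}, q3→{q3, q4}, q4→{q1, q3}; now {q0, q1, q2, q3, q4}.
Read '1': q0→{q2}, q1→{q0}, q2→{q3}, q3→∅, q4→{q1}; now {q0, q1, q2, q3}.
Read '1': q0→{q2}, q1→{q0}, q2→{q3}, q3→∅; now {q0, q2, q3}.
That set has 3 states.

3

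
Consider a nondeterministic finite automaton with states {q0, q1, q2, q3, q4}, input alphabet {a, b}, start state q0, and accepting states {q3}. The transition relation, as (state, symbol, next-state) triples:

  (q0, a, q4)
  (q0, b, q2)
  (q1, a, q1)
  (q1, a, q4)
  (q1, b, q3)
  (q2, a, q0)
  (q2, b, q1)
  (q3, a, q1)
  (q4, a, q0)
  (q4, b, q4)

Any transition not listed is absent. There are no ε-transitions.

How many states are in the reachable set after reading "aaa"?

1

Start in {q0}.
Read 'a': {q0} → {q4}.
Read 'a': {q4} → {q0}.
Read 'a': {q0} → {q4}.
That set has 1 state.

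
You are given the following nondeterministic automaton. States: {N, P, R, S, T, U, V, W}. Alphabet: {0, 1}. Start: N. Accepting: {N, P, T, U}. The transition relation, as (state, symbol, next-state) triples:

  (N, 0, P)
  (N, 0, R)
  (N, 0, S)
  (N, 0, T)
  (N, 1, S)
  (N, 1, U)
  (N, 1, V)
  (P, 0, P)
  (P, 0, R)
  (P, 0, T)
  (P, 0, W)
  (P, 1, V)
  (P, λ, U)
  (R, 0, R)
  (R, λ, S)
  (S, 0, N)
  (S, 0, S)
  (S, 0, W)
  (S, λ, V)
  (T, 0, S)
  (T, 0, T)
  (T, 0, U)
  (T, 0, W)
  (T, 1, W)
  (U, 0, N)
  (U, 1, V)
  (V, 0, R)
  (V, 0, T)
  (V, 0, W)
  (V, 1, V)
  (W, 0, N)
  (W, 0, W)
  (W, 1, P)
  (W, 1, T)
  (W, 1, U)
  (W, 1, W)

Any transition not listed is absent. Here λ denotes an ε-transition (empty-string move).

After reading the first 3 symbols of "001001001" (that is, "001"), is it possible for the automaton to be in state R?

No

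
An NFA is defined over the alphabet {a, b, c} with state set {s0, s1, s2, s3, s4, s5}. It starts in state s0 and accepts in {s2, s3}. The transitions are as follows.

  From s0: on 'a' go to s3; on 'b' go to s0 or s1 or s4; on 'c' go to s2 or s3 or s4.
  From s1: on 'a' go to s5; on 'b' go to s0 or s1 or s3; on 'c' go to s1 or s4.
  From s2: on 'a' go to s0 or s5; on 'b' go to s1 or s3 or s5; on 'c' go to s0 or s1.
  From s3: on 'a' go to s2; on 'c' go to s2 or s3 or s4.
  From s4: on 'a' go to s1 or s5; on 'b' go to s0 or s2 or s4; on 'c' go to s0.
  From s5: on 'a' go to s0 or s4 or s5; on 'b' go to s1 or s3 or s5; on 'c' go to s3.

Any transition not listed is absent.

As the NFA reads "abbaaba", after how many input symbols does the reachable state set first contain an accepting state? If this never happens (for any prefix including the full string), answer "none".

1

Start in {s0}.
Read 'a': s0→{s3}; now {s3}.
None of the earlier sets intersect F, but {s3} does.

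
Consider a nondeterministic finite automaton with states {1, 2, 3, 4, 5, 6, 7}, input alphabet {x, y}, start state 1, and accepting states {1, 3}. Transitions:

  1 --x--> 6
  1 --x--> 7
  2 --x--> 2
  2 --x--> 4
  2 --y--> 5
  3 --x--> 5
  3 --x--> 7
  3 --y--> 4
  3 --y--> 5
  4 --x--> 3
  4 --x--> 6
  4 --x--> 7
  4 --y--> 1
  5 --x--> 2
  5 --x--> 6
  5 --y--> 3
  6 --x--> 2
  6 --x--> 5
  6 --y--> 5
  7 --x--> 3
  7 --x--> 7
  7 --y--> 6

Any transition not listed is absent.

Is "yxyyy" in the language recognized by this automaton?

No

Start in {1}.
Read 'y': 1→∅; now ∅.
The set is empty and remains empty for the remaining 4 symbols.
The final set ∅ contains no accepting state.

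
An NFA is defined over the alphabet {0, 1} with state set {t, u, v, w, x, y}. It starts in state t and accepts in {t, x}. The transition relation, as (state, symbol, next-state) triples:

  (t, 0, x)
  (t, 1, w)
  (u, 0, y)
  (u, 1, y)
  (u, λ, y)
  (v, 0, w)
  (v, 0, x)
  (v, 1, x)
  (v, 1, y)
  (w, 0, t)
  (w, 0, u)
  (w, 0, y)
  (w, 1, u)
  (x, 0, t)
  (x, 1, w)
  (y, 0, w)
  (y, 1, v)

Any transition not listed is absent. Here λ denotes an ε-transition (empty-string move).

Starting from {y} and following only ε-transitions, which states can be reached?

{y}

Begin with {y}.
No ε-moves leave this set, so the closure equals the set itself.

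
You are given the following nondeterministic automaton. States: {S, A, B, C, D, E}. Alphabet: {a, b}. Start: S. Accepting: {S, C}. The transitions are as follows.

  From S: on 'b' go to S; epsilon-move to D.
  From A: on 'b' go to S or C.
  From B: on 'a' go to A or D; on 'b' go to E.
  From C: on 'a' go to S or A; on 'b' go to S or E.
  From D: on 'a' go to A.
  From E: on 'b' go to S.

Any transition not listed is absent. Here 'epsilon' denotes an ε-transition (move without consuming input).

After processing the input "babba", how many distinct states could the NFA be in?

Start: ε-closure({S}) = {S, D}.
Read 'b': S→{S}, D→∅; union {S}; ε-closure = {S, D}.
Read 'a': S→∅, D→{A}; now {A}.
Read 'b': A→{S, C}; union {S, C}; ε-closure = {S, C, D}.
Read 'b': S→{S}, C→{S, E}, D→∅; union {S, E}; ε-closure = {S, D, E}.
Read 'a': S→∅, D→{A}, E→∅; now {A}.
That set has 1 state.

1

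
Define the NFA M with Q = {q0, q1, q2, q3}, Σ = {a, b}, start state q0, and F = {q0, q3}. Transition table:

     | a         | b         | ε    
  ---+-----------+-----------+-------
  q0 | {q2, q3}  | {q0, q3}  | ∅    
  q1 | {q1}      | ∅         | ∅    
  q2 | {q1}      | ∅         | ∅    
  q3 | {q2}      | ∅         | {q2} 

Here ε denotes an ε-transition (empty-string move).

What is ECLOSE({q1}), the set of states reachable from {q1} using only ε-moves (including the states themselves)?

{q1}

Begin with {q1}.
No ε-moves leave this set, so the closure equals the set itself.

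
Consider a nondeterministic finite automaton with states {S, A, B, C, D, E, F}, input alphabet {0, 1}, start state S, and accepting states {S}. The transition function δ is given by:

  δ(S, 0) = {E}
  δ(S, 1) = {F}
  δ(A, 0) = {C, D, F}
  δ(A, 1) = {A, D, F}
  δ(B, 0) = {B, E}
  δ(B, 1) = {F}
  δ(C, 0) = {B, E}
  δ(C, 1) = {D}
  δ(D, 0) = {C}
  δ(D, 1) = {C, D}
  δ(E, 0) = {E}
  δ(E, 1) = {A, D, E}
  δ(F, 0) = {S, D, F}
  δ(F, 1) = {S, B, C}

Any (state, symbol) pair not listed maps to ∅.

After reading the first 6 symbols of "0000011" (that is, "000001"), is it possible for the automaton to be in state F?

No

Start in {S}.
Read '0': S→{E}; now {E}.
Read '0': E→{E}; now {E}.
Read '0': E→{E}; now {E}.
Read '0': E→{E}; now {E}.
Read '0': E→{E}; now {E}.
Read '1': E→{A, D, E}; now {A, D, E}.
State F is not in {A, D, E}.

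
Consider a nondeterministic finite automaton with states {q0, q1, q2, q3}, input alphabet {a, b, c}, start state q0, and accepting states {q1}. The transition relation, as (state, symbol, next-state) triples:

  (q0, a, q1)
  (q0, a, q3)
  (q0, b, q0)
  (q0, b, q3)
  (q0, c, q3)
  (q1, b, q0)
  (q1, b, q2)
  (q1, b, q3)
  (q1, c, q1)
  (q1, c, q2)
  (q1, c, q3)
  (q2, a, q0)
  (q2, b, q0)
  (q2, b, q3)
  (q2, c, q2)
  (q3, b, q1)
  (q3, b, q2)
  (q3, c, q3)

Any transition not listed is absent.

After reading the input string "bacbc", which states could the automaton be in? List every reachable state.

Start in {q0}.
Read 'b': {q0} → {q0, q3}.
Read 'a': {q0, q3} → {q1, q3}.
Read 'c': {q1, q3} → {q1, q2, q3}.
Read 'b': {q1, q2, q3} → {q0, q1, q2, q3}.
Read 'c': {q0, q1, q2, q3} → {q1, q2, q3}.

{q1, q2, q3}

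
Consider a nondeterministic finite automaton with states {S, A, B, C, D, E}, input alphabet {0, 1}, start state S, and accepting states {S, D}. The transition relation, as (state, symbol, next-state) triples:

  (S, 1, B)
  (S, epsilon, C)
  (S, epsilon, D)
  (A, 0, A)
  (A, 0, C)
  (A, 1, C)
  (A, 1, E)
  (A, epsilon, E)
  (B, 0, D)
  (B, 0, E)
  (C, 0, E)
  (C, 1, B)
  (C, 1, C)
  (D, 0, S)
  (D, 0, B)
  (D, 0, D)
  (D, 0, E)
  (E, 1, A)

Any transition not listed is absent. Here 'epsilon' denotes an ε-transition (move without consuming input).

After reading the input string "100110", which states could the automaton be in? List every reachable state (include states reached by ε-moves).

Start: ε-closure({S}) = {S, C, D}.
Read '1': S→{B}, C→{B, C}, D→∅; now {B, C}.
Read '0': B→{D, E}, C→{E}; now {D, E}.
Read '0': D→{S, B, D, E}, E→∅; union {S, B, D, E}; ε-closure = {S, B, C, D, E}.
Read '1': S→{B}, B→∅, C→{B, C}, D→∅, E→{A}; union {A, B, C}; ε-closure = {A, B, C, E}.
Read '1': A→{C, E}, B→∅, C→{B, C}, E→{A}; now {A, B, C, E}.
Read '0': A→{A, C}, B→{D, E}, C→{E}, E→∅; now {A, C, D, E}.

{A, C, D, E}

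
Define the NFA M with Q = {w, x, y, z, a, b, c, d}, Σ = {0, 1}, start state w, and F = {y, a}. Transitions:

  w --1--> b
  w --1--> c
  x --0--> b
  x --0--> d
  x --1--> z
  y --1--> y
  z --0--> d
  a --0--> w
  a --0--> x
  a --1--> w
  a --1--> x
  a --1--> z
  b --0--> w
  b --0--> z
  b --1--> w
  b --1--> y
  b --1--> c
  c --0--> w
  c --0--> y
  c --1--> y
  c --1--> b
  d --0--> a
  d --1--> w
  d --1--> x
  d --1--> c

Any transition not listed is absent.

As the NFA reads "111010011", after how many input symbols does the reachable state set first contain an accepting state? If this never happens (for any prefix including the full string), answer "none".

2

Start in {w}.
Read '1': {w} → {b, c}.
Read '1': {b, c} → {w, y, b, c}.
None of the earlier sets intersect F, but {w, y, b, c} does.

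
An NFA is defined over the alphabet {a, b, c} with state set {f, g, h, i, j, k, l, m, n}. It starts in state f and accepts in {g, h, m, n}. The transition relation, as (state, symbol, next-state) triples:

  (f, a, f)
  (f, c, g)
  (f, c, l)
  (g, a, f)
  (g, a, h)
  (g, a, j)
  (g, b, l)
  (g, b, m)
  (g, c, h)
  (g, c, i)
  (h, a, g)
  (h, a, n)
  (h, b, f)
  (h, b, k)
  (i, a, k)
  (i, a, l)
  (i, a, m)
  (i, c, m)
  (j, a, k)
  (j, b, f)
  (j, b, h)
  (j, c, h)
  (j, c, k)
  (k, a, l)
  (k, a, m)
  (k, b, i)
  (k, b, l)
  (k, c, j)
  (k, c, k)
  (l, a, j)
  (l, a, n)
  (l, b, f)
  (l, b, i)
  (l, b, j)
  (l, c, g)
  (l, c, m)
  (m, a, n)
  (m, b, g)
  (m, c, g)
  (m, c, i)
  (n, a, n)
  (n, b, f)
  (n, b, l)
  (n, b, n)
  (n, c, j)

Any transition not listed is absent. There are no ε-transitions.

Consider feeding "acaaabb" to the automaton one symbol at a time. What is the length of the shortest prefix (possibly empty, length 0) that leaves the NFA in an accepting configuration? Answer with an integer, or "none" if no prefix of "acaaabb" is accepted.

2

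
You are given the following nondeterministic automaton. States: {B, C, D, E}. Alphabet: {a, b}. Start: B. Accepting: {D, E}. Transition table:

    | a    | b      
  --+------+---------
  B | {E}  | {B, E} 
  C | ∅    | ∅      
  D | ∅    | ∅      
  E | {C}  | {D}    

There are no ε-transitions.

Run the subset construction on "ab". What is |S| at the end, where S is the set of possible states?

1

Start in {B}.
Read 'a': {B} → {E}.
Read 'b': {E} → {D}.
That set has 1 state.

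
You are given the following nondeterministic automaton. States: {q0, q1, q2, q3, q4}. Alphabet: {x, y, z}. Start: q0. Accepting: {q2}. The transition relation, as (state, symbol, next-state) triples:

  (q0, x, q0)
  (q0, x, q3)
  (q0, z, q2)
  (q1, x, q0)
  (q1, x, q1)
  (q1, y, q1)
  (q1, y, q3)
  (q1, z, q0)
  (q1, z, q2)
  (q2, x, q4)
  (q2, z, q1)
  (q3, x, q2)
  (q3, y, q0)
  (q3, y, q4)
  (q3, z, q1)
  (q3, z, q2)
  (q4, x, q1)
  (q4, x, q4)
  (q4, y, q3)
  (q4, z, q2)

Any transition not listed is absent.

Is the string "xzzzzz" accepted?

Yes

Start in {q0}.
Read 'x': {q0} → {q0, q3}.
Read 'z': {q0, q3} → {q1, q2}.
Read 'z': {q1, q2} → {q0, q1, q2}.
Read 'z': {q0, q1, q2} → {q0, q1, q2}.
Read 'z': {q0, q1, q2} → {q0, q1, q2}.
Read 'z': {q0, q1, q2} → {q0, q1, q2}.
The final set {q0, q1, q2} contains the accepting state q2.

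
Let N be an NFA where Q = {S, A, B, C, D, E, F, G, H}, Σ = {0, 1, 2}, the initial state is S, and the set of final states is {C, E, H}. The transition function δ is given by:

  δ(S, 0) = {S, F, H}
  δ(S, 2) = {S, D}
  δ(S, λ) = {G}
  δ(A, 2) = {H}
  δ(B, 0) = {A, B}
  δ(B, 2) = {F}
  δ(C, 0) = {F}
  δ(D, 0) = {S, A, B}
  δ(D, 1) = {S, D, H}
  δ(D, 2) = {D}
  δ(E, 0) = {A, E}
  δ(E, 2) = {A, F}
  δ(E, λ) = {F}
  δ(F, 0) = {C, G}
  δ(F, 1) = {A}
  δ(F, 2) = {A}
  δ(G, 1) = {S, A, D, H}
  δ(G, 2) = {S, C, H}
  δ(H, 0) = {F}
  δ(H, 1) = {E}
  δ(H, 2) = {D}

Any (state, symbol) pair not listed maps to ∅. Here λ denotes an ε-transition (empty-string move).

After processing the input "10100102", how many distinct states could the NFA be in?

7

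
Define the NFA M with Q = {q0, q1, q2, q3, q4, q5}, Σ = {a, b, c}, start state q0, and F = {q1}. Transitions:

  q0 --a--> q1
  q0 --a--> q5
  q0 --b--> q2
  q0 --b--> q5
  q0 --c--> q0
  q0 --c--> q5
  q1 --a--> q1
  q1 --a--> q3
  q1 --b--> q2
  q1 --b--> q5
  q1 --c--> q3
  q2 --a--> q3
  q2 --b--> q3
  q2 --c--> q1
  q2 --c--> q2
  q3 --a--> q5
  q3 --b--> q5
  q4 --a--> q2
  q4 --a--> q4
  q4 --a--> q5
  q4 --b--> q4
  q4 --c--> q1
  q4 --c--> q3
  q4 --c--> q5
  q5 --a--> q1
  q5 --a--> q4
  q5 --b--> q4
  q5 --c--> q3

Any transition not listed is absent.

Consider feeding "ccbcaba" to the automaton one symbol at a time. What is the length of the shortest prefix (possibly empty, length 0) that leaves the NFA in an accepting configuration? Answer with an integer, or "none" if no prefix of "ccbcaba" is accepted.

Start in {q0}.
Read 'c': {q0} → {q0, q5}.
Read 'c': {q0, q5} → {q0, q3, q5}.
Read 'b': {q0, q3, q5} → {q2, q4, q5}.
Read 'c': {q2, q4, q5} → {q1, q2, q3, q5}.
None of the earlier sets intersect F, but {q1, q2, q3, q5} does.

4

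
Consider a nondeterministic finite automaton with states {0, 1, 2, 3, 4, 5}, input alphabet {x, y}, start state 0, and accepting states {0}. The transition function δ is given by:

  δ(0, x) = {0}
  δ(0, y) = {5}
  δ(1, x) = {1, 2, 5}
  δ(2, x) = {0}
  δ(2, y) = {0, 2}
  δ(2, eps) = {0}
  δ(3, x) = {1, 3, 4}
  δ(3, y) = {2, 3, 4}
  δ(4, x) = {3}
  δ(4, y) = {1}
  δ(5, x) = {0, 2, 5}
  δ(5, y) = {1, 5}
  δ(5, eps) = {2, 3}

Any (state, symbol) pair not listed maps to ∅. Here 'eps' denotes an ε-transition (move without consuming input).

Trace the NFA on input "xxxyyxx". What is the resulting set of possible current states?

{0, 1, 2, 3, 4, 5}

Start in {0}.
Read 'x': {0} → {0}.
Read 'x': {0} → {0}.
Read 'x': {0} → {0}.
Read 'y': {0} → {0, 2, 3, 5}.
Read 'y': {0, 2, 3, 5} → {0, 1, 2, 3, 4, 5}.
Read 'x': {0, 1, 2, 3, 4, 5} → {0, 1, 2, 3, 4, 5}.
Read 'x': {0, 1, 2, 3, 4, 5} → {0, 1, 2, 3, 4, 5}.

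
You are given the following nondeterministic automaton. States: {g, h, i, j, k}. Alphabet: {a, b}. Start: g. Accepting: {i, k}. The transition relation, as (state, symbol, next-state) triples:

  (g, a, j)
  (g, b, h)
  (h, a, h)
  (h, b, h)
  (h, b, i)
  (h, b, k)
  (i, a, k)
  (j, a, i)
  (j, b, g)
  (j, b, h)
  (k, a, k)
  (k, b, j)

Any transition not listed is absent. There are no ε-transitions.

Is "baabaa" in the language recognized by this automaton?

Start in {g}.
Read 'b': {g} → {h}.
Read 'a': {h} → {h}.
Read 'a': {h} → {h}.
Read 'b': {h} → {h, i, k}.
Read 'a': {h, i, k} → {h, k}.
Read 'a': {h, k} → {h, k}.
The final set {h, k} contains the accepting state k.

Yes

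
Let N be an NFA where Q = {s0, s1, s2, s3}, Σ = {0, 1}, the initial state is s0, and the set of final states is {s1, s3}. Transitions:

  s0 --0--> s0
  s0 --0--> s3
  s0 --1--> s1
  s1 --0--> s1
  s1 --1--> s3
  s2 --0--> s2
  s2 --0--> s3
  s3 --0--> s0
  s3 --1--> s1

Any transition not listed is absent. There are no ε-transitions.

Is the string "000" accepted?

Start in {s0}.
Read '0': s0→{s0, s3}; now {s0, s3}.
Read '0': s0→{s0, s3}, s3→{s0}; now {s0, s3}.
Read '0': s0→{s0, s3}, s3→{s0}; now {s0, s3}.
The final set {s0, s3} contains the accepting state s3.

Yes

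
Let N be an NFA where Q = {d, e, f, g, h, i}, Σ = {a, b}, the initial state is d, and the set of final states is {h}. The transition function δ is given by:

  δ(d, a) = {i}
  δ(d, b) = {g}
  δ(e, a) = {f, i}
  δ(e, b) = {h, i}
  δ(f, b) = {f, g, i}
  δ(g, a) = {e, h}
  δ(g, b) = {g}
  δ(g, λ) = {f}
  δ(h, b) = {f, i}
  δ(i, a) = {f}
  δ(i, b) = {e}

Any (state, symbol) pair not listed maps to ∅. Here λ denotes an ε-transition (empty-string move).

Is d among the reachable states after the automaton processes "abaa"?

No

Start in {d}.
Read 'a': d→{i}; now {i}.
Read 'b': i→{e}; now {e}.
Read 'a': e→{f, i}; now {f, i}.
Read 'a': f→∅, i→{f}; now {f}.
State d is not in {f}.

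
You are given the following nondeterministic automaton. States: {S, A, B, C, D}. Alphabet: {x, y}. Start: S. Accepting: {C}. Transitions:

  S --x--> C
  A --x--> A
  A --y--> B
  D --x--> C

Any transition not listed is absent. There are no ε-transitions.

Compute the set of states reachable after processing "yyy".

∅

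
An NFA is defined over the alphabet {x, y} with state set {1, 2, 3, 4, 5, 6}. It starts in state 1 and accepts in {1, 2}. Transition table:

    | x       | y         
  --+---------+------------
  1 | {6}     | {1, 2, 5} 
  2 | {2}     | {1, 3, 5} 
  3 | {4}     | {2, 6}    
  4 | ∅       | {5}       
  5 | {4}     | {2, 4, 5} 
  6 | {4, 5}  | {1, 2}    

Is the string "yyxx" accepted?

Yes

Start in {1}.
Read 'y': 1→{1, 2, 5}; now {1, 2, 5}.
Read 'y': 1→{1, 2, 5}, 2→{1, 3, 5}, 5→{2, 4, 5}; now {1, 2, 3, 4, 5}.
Read 'x': 1→{6}, 2→{2}, 3→{4}, 4→∅, 5→{4}; now {2, 4, 6}.
Read 'x': 2→{2}, 4→∅, 6→{4, 5}; now {2, 4, 5}.
The final set {2, 4, 5} contains the accepting state 2.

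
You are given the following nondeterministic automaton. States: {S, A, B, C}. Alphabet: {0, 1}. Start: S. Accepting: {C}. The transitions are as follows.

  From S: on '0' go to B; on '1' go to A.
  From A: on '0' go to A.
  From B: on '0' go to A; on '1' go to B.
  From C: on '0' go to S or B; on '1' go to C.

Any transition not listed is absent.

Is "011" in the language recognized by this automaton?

No

Start in {S}.
Read '0': {S} → {B}.
Read '1': {B} → {B}.
Read '1': {B} → {B}.
The final set {B} contains no accepting state.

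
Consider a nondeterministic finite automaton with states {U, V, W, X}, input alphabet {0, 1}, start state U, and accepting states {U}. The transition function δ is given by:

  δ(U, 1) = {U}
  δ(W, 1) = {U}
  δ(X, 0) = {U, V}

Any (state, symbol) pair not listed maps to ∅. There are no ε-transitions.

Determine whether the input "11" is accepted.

Yes

Start in {U}.
Read '1': {U} → {U}.
Read '1': {U} → {U}.
The final set {U} contains the accepting state U.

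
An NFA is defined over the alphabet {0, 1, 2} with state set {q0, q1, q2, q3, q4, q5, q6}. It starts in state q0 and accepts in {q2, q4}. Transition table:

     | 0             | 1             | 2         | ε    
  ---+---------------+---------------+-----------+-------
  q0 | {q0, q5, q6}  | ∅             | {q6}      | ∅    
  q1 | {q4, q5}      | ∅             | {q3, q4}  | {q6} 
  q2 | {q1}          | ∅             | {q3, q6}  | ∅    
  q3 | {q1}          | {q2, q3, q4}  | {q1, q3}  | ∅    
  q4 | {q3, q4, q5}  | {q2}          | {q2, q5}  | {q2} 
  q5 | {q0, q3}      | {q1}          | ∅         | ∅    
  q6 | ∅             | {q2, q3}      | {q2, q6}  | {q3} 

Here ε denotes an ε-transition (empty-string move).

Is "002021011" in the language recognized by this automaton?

Yes

Start in {q0}.
Read '0': q0→{q0, q5, q6}; union {q0, q5, q6}; ε-closure = {q0, q3, q5, q6}.
Read '0': q0→{q0, q5, q6}, q3→{q1}, q5→{q0, q3}, q6→∅; now {q0, q1, q3, q5, q6}.
Read '2': q0→{q6}, q1→{q3, q4}, q3→{q1, q3}, q5→∅, q6→{q2, q6}; now {q1, q2, q3, q4, q6}.
Read '0': q1→{q4, q5}, q2→{q1}, q3→{q1}, q4→{q3, q4, q5}, q6→∅; union {q1, q3, q4, q5}; ε-closure = {q1, q2, q3, q4, q5, q6}.
Read '2': q1→{q3, q4}, q2→{q3, q6}, q3→{q1, q3}, q4→{q2, q5}, q5→∅, q6→{q2, q6}; now {q1, q2, q3, q4, q5, q6}.
Read '1': q1→∅, q2→∅, q3→{q2, q3, q4}, q4→{q2}, q5→{q1}, q6→{q2, q3}; union {q1, q2, q3, q4}; ε-closure = {q1, q2, q3, q4, q6}.
Read '0': q1→{q4, q5}, q2→{q1}, q3→{q1}, q4→{q3, q4, q5}, q6→∅; union {q1, q3, q4, q5}; ε-closure = {q1, q2, q3, q4, q5, q6}.
Read '1': q1→∅, q2→∅, q3→{q2, q3, q4}, q4→{q2}, q5→{q1}, q6→{q2, q3}; union {q1, q2, q3, q4}; ε-closure = {q1, q2, q3, q4, q6}.
Read '1': q1→∅, q2→∅, q3→{q2, q3, q4}, q4→{q2}, q6→{q2, q3}; now {q2, q3, q4}.
The final set {q2, q3, q4} contains the accepting states q2, q4.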